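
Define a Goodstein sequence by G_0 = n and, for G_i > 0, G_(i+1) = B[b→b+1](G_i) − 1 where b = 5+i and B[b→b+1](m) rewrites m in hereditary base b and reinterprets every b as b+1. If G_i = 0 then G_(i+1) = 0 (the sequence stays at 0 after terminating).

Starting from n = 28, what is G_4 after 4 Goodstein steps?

80

i=0: 28 = 5^2 + 3 (b=5); 5→6: 6^2 + 3 = 39; 39−1 = 38
i=1: 38 = 6^2 + 2 (b=6); 6→7: 7^2 + 2 = 51; 51−1 = 50
i=2: 50 = 7^2 + 1 (b=7); 7→8: 8^2 + 1 = 65; 65−1 = 64
i=3: 64 = 8^2 (b=8); 8→9: 9^2 = 81; 81−1 = 80
i=4: 80 = 8·9 + 8 (b=9); 9→10: 8·10 + 8 = 88; 88−1 = 87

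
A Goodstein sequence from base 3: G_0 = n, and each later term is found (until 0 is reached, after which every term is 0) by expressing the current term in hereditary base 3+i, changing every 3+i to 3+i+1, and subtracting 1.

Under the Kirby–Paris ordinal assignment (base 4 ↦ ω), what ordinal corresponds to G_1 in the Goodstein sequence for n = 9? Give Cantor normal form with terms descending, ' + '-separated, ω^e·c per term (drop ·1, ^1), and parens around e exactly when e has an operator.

base 3: 9 = 3^2; at 4: 4^2 = 16; next = 15
base 4: 15 = 3·4 + 3; at 5: 3·5 + 3 = 18; next = 17

ω·3 + 3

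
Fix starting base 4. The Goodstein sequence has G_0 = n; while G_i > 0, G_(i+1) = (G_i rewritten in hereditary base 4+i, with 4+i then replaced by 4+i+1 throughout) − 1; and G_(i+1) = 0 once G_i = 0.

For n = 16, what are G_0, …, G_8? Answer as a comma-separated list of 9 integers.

(0) 16|_4 = 4^2 ↦ 5^2|_5 = 25 ⇒ 24
(1) 24|_5 = 4·5 + 4 ↦ 4·6 + 4|_6 = 28 ⇒ 27
(2) 27|_6 = 4·6 + 3 ↦ 4·7 + 3|_7 = 31 ⇒ 30
(3) 30|_7 = 4·7 + 2 ↦ 4·8 + 2|_8 = 34 ⇒ 33
(4) 33|_8 = 4·8 + 1 ↦ 4·9 + 1|_9 = 37 ⇒ 36
(5) 36|_9 = 4·9 ↦ 4·10|_10 = 40 ⇒ 39
(6) 39|_10 = 3·10 + 9 ↦ 3·11 + 9|_11 = 42 ⇒ 41
(7) 41|_11 = 3·11 + 8 ↦ 3·12 + 8|_12 = 44 ⇒ 43

16, 24, 27, 30, 33, 36, 39, 41, 43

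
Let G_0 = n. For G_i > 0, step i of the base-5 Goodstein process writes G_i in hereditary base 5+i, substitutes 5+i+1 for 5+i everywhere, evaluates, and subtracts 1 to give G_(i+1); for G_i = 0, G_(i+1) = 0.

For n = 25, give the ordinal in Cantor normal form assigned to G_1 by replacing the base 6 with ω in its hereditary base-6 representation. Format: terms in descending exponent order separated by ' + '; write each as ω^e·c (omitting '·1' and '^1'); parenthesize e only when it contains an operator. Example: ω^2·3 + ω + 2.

ω·5 + 5

i=0: 25 = 5^2 (b=5); 5→6: 6^2 = 36; 36−1 = 35
i=1: 35 = 5·6 + 5 (b=6); 6→7: 5·7 + 5 = 40; 40−1 = 39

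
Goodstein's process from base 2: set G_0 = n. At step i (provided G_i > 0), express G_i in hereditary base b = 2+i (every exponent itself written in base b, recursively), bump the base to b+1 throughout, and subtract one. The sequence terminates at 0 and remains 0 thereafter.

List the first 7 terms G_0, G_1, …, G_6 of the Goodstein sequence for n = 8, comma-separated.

8, 80, 553, 6310, 93395, 1647195, 33554571

(0) 8|_2 = 2^(2 + 1) ↦ 3^(3 + 1)|_3 = 81 ⇒ 80
(1) 80|_3 = 2·3^3 + 2·3^2 + 2·3 + 2 ↦ 2·4^4 + 2·4^2 + 2·4 + 2|_4 = 554 ⇒ 553
(2) 553|_4 = 2·4^4 + 2·4^2 + 2·4 + 1 ↦ 2·5^5 + 2·5^2 + 2·5 + 1|_5 = 6311 ⇒ 6310
(3) 6310|_5 = 2·5^5 + 2·5^2 + 2·5 ↦ 2·6^6 + 2·6^2 + 2·6|_6 = 93396 ⇒ 93395
(4) 93395|_6 = 2·6^6 + 2·6^2 + 6 + 5 ↦ 2·7^7 + 2·7^2 + 7 + 5|_7 = 1647196 ⇒ 1647195
(5) 1647195|_7 = 2·7^7 + 2·7^2 + 7 + 4 ↦ 2·8^8 + 2·8^2 + 8 + 4|_8 = 33554572 ⇒ 33554571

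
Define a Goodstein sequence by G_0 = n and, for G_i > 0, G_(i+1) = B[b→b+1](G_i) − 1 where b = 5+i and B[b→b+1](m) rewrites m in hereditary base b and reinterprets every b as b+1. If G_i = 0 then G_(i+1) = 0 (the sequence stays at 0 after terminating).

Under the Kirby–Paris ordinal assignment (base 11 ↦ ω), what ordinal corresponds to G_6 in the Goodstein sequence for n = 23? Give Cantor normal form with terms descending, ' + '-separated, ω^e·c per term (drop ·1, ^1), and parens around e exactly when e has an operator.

ω·3 + 6

(0) 23|_5 = 4·5 + 3 ↦ 4·6 + 3|_6 = 27 ⇒ 26
(1) 26|_6 = 4·6 + 2 ↦ 4·7 + 2|_7 = 30 ⇒ 29
(2) 29|_7 = 4·7 + 1 ↦ 4·8 + 1|_8 = 33 ⇒ 32
(3) 32|_8 = 4·8 ↦ 4·9|_9 = 36 ⇒ 35
(4) 35|_9 = 3·9 + 8 ↦ 3·10 + 8|_10 = 38 ⇒ 37
(5) 37|_10 = 3·10 + 7 ↦ 3·11 + 7|_11 = 40 ⇒ 39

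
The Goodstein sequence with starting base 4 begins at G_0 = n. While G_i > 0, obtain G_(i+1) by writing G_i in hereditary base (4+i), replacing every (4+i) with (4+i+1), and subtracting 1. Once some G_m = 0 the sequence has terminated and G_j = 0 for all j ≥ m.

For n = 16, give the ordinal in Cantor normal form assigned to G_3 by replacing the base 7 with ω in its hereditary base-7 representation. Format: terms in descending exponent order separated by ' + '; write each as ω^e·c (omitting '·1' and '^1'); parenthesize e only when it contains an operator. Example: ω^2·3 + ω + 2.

ω·4 + 2

base 4: 16 = 4^2; at 5: 5^2 = 25; next = 24
base 5: 24 = 4·5 + 4; at 6: 4·6 + 4 = 28; next = 27
base 6: 27 = 4·6 + 3; at 7: 4·7 + 3 = 31; next = 30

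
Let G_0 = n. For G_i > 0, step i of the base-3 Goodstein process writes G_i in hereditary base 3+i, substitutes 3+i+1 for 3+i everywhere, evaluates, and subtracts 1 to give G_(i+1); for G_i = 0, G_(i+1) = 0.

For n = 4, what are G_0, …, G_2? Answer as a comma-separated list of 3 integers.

4, 4, 4

base 3: 4 = 3 + 1; at 4: 4 + 1 = 5; next = 4
base 4: 4 = 4; at 5: 5 = 5; next = 4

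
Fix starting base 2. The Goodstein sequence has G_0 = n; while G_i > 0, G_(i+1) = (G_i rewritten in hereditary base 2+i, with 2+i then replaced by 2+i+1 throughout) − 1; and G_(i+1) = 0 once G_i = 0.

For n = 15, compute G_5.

6588344

G_0=15  [base 2] 2^(2 + 1) + 2^2 + 2 + 1  →[2↦3]→  3^(3 + 1) + 3^3 + 3 + 1 = 112  −1 ⇒ G_1=111
G_1=111  [base 3] 3^(3 + 1) + 3^3 + 3  →[3↦4]→  4^(4 + 1) + 4^4 + 4 = 1284  −1 ⇒ G_2=1283
G_2=1283  [base 4] 4^(4 + 1) + 4^4 + 3  →[4↦5]→  5^(5 + 1) + 5^5 + 3 = 18753  −1 ⇒ G_3=18752
G_3=18752  [base 5] 5^(5 + 1) + 5^5 + 2  →[5↦6]→  6^(6 + 1) + 6^6 + 2 = 326594  −1 ⇒ G_4=326593
G_4=326593  [base 6] 6^(6 + 1) + 6^6 + 1  →[6↦7]→  7^(7 + 1) + 7^7 + 1 = 6588345  −1 ⇒ G_5=6588344
G_5=6588344  [base 7] 7^(7 + 1) + 7^7  →[7↦8]→  8^(8 + 1) + 8^8 = 150994944  −1 ⇒ G_6=150994943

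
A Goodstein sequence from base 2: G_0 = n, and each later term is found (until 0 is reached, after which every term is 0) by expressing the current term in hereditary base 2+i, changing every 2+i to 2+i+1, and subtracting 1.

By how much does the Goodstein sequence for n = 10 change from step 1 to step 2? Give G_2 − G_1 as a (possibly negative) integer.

G_0=10  [base 2] 2^(2 + 1) + 2  →[2↦3]→  3^(3 + 1) + 3 = 84  −1 ⇒ G_1=83
G_1=83  [base 3] 3^(3 + 1) + 2  →[3↦4]→  4^(4 + 1) + 2 = 1026  −1 ⇒ G_2=1025

942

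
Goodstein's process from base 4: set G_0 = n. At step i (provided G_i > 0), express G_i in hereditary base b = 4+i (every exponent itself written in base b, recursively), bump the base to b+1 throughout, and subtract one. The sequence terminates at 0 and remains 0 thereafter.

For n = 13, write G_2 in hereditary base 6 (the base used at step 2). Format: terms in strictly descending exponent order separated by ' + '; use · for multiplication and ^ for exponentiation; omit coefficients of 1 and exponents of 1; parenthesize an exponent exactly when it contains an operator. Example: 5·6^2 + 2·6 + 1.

2·6 + 5

(0) 13|_4 = 3·4 + 1 ↦ 3·5 + 1|_5 = 16 ⇒ 15
(1) 15|_5 = 3·5 ↦ 3·6|_6 = 18 ⇒ 17
(2) 17|_6 = 2·6 + 5 ↦ 2·7 + 5|_7 = 19 ⇒ 18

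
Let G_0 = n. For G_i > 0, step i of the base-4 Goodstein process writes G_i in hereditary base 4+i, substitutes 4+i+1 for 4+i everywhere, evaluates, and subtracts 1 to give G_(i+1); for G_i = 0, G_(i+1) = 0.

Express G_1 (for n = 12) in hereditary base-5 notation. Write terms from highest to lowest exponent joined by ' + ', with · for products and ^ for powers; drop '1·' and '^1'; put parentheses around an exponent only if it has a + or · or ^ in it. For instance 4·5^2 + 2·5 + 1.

2·5 + 4

G_0=12  [base 4] 3·4  →[4↦5]→  3·5 = 15  −1 ⇒ G_1=14
G_1=14  [base 5] 2·5 + 4  →[5↦6]→  2·6 + 4 = 16  −1 ⇒ G_2=15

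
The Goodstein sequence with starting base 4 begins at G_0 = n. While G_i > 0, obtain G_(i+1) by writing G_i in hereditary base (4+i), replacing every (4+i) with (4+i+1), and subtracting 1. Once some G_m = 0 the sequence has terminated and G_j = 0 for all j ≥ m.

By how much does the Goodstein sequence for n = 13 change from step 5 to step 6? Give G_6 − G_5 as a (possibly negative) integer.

13 —HB4→ 3·4 + 1 —bump→ 3·5 + 1 = 16 —(−1)→ 15
15 —HB5→ 3·5 —bump→ 3·6 = 18 —(−1)→ 17
17 —HB6→ 2·6 + 5 —bump→ 2·7 + 5 = 19 —(−1)→ 18
18 —HB7→ 2·7 + 4 —bump→ 2·8 + 4 = 20 —(−1)→ 19
19 —HB8→ 2·8 + 3 —bump→ 2·9 + 3 = 21 —(−1)→ 20
20 —HB9→ 2·9 + 2 —bump→ 2·10 + 2 = 22 —(−1)→ 21

1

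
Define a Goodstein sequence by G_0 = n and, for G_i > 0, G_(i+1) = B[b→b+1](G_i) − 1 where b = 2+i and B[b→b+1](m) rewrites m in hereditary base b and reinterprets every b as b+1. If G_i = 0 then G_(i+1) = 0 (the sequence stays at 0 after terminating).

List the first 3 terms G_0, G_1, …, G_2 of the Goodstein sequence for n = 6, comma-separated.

6, 29, 257

G_0 = 6. HB_2(6) = 2^2 + 2. Bump = 30. G_1 = 29.
G_1 = 29. HB_3(29) = 3^3 + 2. Bump = 258. G_2 = 257.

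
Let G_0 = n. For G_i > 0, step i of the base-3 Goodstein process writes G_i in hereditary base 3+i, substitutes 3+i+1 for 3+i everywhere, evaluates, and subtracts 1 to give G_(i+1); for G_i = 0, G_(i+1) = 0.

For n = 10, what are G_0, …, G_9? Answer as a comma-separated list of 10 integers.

[0] 10 ≡ 3^2 + 1 (base 3). Lift 4: 17. −1: 16.
[1] 16 ≡ 4^2 (base 4). Lift 5: 25. −1: 24.
[2] 24 ≡ 4·5 + 4 (base 5). Lift 6: 28. −1: 27.
[3] 27 ≡ 4·6 + 3 (base 6). Lift 7: 31. −1: 30.
[4] 30 ≡ 4·7 + 2 (base 7). Lift 8: 34. −1: 33.
[5] 33 ≡ 4·8 + 1 (base 8). Lift 9: 37. −1: 36.
[6] 36 ≡ 4·9 (base 9). Lift 10: 40. −1: 39.
[7] 39 ≡ 3·10 + 9 (base 10). Lift 11: 42. −1: 41.
[8] 41 ≡ 3·11 + 8 (base 11). Lift 12: 44. −1: 43.

10, 16, 24, 27, 30, 33, 36, 39, 41, 43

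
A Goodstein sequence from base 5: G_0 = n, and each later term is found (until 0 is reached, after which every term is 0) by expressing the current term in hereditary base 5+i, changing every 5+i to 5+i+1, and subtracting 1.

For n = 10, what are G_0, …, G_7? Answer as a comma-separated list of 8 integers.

10, 11, 11, 11, 11, 11, 11, 11

G_0=10  [base 5] 2·5  →[5↦6]→  2·6 = 12  −1 ⇒ G_1=11
G_1=11  [base 6] 6 + 5  →[6↦7]→  7 + 5 = 12  −1 ⇒ G_2=11
G_2=11  [base 7] 7 + 4  →[7↦8]→  8 + 4 = 12  −1 ⇒ G_3=11
G_3=11  [base 8] 8 + 3  →[8↦9]→  9 + 3 = 12  −1 ⇒ G_4=11
G_4=11  [base 9] 9 + 2  →[9↦10]→  10 + 2 = 12  −1 ⇒ G_5=11
G_5=11  [base 10] 10 + 1  →[10↦11]→  11 + 1 = 12  −1 ⇒ G_6=11
G_6=11  [base 11] 11  →[11↦12]→  12 = 12  −1 ⇒ G_7=11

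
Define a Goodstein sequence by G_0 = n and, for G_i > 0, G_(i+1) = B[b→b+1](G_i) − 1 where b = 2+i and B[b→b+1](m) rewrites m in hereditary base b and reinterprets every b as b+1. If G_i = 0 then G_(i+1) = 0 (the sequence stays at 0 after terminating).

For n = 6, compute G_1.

i=0: 6 = 2^2 + 2 (b=2); 2→3: 3^3 + 3 = 30; 30−1 = 29
i=1: 29 = 3^3 + 2 (b=3); 3→4: 4^4 + 2 = 258; 258−1 = 257

29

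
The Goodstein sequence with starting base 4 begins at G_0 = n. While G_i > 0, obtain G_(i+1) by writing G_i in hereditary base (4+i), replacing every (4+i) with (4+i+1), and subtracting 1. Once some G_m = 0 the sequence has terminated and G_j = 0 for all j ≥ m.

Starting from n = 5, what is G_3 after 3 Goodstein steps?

[0] 5 ≡ 4 + 1 (base 4). Lift 5: 6. −1: 5.
[1] 5 ≡ 5 (base 5). Lift 6: 6. −1: 5.
[2] 5 ≡ 5 (base 6). Lift 7: 5. −1: 4.

4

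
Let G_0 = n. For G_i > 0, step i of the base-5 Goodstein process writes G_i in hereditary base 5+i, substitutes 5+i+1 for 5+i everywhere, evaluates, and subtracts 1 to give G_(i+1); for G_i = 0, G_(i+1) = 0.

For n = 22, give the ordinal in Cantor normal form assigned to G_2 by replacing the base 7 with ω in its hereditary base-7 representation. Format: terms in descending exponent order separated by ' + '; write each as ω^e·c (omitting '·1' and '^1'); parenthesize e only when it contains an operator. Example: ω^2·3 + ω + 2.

i=0: 22 = 4·5 + 2 (b=5); 5→6: 4·6 + 2 = 26; 26−1 = 25
i=1: 25 = 4·6 + 1 (b=6); 6→7: 4·7 + 1 = 29; 29−1 = 28
i=2: 28 = 4·7 (b=7); 7→8: 4·8 = 32; 32−1 = 31

ω·4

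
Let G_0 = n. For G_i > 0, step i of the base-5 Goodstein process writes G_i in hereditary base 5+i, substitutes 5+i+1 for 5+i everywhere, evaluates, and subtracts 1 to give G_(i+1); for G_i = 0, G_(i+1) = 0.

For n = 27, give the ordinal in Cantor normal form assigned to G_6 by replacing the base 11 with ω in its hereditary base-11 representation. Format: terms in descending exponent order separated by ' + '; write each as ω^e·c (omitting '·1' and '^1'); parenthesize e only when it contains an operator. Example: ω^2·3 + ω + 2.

ω·7 + 4

(0) 27|_5 = 5^2 + 2 ↦ 6^2 + 2|_6 = 38 ⇒ 37
(1) 37|_6 = 6^2 + 1 ↦ 7^2 + 1|_7 = 50 ⇒ 49
(2) 49|_7 = 7^2 ↦ 8^2|_8 = 64 ⇒ 63
(3) 63|_8 = 7·8 + 7 ↦ 7·9 + 7|_9 = 70 ⇒ 69
(4) 69|_9 = 7·9 + 6 ↦ 7·10 + 6|_10 = 76 ⇒ 75
(5) 75|_10 = 7·10 + 5 ↦ 7·11 + 5|_11 = 82 ⇒ 81
(6) 81|_11 = 7·11 + 4 ↦ 7·12 + 4|_12 = 88 ⇒ 87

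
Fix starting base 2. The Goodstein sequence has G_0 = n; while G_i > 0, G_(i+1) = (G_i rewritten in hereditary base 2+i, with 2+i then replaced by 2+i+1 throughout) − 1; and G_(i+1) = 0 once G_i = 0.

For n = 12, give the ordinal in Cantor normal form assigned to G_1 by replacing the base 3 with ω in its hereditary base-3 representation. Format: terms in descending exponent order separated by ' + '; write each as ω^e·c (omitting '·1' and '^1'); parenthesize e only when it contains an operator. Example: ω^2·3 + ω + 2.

ω^(ω + 1) + ω^2·2 + ω·2 + 2

12 —HB2→ 2^(2 + 1) + 2^2 —bump→ 3^(3 + 1) + 3^3 = 108 —(−1)→ 107
107 —HB3→ 3^(3 + 1) + 2·3^2 + 2·3 + 2 —bump→ 4^(4 + 1) + 2·4^2 + 2·4 + 2 = 1066 —(−1)→ 1065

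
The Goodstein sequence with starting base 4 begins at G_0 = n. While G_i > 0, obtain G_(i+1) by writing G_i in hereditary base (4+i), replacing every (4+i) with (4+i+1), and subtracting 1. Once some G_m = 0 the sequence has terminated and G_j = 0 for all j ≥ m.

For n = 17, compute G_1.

25

17 —HB4→ 4^2 + 1 —bump→ 5^2 + 1 = 26 —(−1)→ 25
25 —HB5→ 5^2 —bump→ 6^2 = 36 —(−1)→ 35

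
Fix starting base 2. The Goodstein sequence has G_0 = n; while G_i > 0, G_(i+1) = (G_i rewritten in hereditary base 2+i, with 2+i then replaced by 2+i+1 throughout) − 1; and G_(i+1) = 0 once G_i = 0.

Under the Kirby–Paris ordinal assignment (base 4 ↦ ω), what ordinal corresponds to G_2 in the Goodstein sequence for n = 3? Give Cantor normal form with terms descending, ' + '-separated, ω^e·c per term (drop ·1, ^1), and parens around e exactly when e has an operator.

base 2: 3 = 2 + 1; at 3: 3 + 1 = 4; next = 3
base 3: 3 = 3; at 4: 4 = 4; next = 3
base 4: 3 = 3; at 5: 3 = 3; next = 2

3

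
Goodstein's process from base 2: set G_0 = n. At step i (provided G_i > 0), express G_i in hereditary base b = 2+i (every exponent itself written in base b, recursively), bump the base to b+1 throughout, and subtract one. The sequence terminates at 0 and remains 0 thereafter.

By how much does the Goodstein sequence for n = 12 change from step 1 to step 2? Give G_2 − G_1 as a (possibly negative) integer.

958

G_0 = 12. HB_2(12) = 2^(2 + 1) + 2^2. Bump = 108. G_1 = 107.
G_1 = 107. HB_3(107) = 3^(3 + 1) + 2·3^2 + 2·3 + 2. Bump = 1066. G_2 = 1065.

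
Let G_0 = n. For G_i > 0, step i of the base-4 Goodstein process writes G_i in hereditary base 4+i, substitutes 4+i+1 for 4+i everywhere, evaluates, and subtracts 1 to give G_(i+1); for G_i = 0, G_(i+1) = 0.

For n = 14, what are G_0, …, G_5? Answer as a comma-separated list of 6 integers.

base 4: 14 = 3·4 + 2; at 5: 3·5 + 2 = 17; next = 16
base 5: 16 = 3·5 + 1; at 6: 3·6 + 1 = 19; next = 18
base 6: 18 = 3·6; at 7: 3·7 = 21; next = 20
base 7: 20 = 2·7 + 6; at 8: 2·8 + 6 = 22; next = 21
base 8: 21 = 2·8 + 5; at 9: 2·9 + 5 = 23; next = 22

14, 16, 18, 20, 21, 22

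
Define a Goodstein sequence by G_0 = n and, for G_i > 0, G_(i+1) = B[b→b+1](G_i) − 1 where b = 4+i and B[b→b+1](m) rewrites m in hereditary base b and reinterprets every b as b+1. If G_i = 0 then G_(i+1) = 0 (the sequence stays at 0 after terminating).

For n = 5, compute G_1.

base 4: 5 = 4 + 1; at 5: 5 + 1 = 6; next = 5
base 5: 5 = 5; at 6: 6 = 6; next = 5

5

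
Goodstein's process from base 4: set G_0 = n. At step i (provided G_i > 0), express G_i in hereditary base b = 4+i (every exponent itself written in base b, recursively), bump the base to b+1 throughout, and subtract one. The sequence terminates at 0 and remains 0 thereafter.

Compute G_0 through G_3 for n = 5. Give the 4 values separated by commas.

[0] 5 ≡ 4 + 1 (base 4). Lift 5: 6. −1: 5.
[1] 5 ≡ 5 (base 5). Lift 6: 6. −1: 5.
[2] 5 ≡ 5 (base 6). Lift 7: 5. −1: 4.

5, 5, 5, 4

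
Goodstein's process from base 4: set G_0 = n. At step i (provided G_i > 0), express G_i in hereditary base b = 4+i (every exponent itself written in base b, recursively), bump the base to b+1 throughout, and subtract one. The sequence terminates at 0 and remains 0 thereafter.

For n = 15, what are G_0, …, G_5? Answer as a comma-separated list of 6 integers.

15, 17, 19, 21, 23, 24

G_0=15  [base 4] 3·4 + 3  →[4↦5]→  3·5 + 3 = 18  −1 ⇒ G_1=17
G_1=17  [base 5] 3·5 + 2  →[5↦6]→  3·6 + 2 = 20  −1 ⇒ G_2=19
G_2=19  [base 6] 3·6 + 1  →[6↦7]→  3·7 + 1 = 22  −1 ⇒ G_3=21
G_3=21  [base 7] 3·7  →[7↦8]→  3·8 = 24  −1 ⇒ G_4=23
G_4=23  [base 8] 2·8 + 7  →[8↦9]→  2·9 + 7 = 25  −1 ⇒ G_5=24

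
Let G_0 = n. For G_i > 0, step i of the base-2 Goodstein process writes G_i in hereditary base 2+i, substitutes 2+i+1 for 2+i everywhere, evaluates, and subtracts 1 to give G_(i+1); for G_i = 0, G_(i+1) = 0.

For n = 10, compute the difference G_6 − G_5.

base 2: 10 = 2^(2 + 1) + 2; at 3: 3^(3 + 1) + 3 = 84; next = 83
base 3: 83 = 3^(3 + 1) + 2; at 4: 4^(4 + 1) + 2 = 1026; next = 1025
base 4: 1025 = 4^(4 + 1) + 1; at 5: 5^(5 + 1) + 1 = 15626; next = 15625
base 5: 15625 = 5^(5 + 1); at 6: 6^(6 + 1) = 279936; next = 279935
base 6: 279935 = 5·6^6 + 5·6^5 + 5·6^4 + 5·6^3 + 5·6^2 + 5·6 + 5; at 7: 5·7^7 + 5·7^5 + 5·7^4 + 5·7^3 + 5·7^2 + 5·7 + 5 = 4215755; next = 4215754
base 7: 4215754 = 5·7^7 + 5·7^5 + 5·7^4 + 5·7^3 + 5·7^2 + 5·7 + 4; at 8: 5·8^8 + 5·8^5 + 5·8^4 + 5·8^3 + 5·8^2 + 5·8 + 4 = 84073324; next = 84073323

79857569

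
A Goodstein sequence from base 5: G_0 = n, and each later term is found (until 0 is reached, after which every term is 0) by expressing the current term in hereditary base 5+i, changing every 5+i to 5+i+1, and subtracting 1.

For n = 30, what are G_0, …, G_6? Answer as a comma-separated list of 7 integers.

i=0: 30 = 5^2 + 5 (b=5); 5→6: 6^2 + 6 = 42; 42−1 = 41
i=1: 41 = 6^2 + 5 (b=6); 6→7: 7^2 + 5 = 54; 54−1 = 53
i=2: 53 = 7^2 + 4 (b=7); 7→8: 8^2 + 4 = 68; 68−1 = 67
i=3: 67 = 8^2 + 3 (b=8); 8→9: 9^2 + 3 = 84; 84−1 = 83
i=4: 83 = 9^2 + 2 (b=9); 9→10: 10^2 + 2 = 102; 102−1 = 101
i=5: 101 = 10^2 + 1 (b=10); 10→11: 11^2 + 1 = 122; 122−1 = 121

30, 41, 53, 67, 83, 101, 121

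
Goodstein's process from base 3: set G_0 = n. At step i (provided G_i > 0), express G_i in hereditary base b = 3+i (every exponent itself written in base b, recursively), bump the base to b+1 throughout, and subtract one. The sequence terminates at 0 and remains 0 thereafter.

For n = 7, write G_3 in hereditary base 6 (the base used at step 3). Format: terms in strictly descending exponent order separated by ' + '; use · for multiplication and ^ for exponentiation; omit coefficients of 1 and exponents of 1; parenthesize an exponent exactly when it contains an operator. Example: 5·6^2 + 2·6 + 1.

i=0: 7 = 2·3 + 1 (b=3); 3→4: 2·4 + 1 = 9; 9−1 = 8
i=1: 8 = 2·4 (b=4); 4→5: 2·5 = 10; 10−1 = 9
i=2: 9 = 5 + 4 (b=5); 5→6: 6 + 4 = 10; 10−1 = 9
i=3: 9 = 6 + 3 (b=6); 6→7: 7 + 3 = 10; 10−1 = 9

6 + 3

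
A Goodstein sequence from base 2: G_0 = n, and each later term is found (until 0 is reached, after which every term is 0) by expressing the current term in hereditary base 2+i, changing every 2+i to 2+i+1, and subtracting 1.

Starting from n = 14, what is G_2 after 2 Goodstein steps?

G_0 = 14. HB_2(14) = 2^(2 + 1) + 2^2 + 2. Bump = 111. G_1 = 110.
G_1 = 110. HB_3(110) = 3^(3 + 1) + 3^3 + 2. Bump = 1282. G_2 = 1281.
G_2 = 1281. HB_4(1281) = 4^(4 + 1) + 4^4 + 1. Bump = 18751. G_3 = 18750.

1281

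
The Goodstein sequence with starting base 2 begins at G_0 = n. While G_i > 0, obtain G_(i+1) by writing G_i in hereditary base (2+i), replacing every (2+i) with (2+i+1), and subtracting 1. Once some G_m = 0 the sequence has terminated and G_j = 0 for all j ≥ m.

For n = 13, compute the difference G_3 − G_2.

G_0 = 13. HB_2(13) = 2^(2 + 1) + 2^2 + 1. Bump = 109. G_1 = 108.
G_1 = 108. HB_3(108) = 3^(3 + 1) + 3^3. Bump = 1280. G_2 = 1279.
G_2 = 1279. HB_4(1279) = 4^(4 + 1) + 3·4^3 + 3·4^2 + 3·4 + 3. Bump = 16093. G_3 = 16092.

14813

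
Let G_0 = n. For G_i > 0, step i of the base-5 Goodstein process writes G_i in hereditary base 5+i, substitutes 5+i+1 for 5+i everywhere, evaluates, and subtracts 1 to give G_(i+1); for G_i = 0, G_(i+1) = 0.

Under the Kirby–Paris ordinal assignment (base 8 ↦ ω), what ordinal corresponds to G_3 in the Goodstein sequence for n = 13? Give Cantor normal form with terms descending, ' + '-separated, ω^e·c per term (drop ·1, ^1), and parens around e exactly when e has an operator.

ω·2

(0) 13|_5 = 2·5 + 3 ↦ 2·6 + 3|_6 = 15 ⇒ 14
(1) 14|_6 = 2·6 + 2 ↦ 2·7 + 2|_7 = 16 ⇒ 15
(2) 15|_7 = 2·7 + 1 ↦ 2·8 + 1|_8 = 17 ⇒ 16
(3) 16|_8 = 2·8 ↦ 2·9|_9 = 18 ⇒ 17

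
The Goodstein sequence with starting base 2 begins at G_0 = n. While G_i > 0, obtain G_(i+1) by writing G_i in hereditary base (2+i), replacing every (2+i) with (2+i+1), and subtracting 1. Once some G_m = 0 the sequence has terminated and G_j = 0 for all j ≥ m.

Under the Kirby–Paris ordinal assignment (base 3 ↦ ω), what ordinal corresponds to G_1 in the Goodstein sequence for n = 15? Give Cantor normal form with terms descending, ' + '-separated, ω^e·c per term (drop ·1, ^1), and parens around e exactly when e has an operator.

step 0: 15 = 2^(2 + 1) + 2^2 + 2 + 1; sub 3 for 2: 3^(3 + 1) + 3^3 + 3 + 1; = 112; G_1 = 112−1 = 111
step 1: 111 = 3^(3 + 1) + 3^3 + 3; sub 4 for 3: 4^(4 + 1) + 4^4 + 4; = 1284; G_2 = 1284−1 = 1283

ω^(ω + 1) + ω^ω + ω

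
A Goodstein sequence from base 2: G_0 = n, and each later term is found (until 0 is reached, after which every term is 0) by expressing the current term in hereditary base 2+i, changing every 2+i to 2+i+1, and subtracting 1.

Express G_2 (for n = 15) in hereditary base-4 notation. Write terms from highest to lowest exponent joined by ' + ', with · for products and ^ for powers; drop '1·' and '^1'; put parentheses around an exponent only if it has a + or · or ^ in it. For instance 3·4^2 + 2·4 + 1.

4^(4 + 1) + 4^4 + 3

(0) 15|_2 = 2^(2 + 1) + 2^2 + 2 + 1 ↦ 3^(3 + 1) + 3^3 + 3 + 1|_3 = 112 ⇒ 111
(1) 111|_3 = 3^(3 + 1) + 3^3 + 3 ↦ 4^(4 + 1) + 4^4 + 4|_4 = 1284 ⇒ 1283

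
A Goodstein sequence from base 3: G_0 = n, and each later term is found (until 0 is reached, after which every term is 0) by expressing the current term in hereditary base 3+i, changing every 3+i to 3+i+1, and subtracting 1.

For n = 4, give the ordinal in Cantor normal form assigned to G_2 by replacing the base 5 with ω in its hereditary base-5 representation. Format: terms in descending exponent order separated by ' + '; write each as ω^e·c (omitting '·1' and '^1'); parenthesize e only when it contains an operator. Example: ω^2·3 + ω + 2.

4

i=0: 4 = 3 + 1 (b=3); 3→4: 4 + 1 = 5; 5−1 = 4
i=1: 4 = 4 (b=4); 4→5: 5 = 5; 5−1 = 4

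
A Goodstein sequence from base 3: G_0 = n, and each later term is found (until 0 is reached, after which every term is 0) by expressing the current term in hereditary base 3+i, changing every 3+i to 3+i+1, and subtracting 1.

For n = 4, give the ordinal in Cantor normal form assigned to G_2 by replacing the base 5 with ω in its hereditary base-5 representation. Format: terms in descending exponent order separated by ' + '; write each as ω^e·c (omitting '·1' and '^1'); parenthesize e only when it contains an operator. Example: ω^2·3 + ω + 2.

4

4 —HB3→ 3 + 1 —bump→ 4 + 1 = 5 —(−1)→ 4
4 —HB4→ 4 —bump→ 5 = 5 —(−1)→ 4
4 —HB5→ 4 —bump→ 4 = 4 —(−1)→ 3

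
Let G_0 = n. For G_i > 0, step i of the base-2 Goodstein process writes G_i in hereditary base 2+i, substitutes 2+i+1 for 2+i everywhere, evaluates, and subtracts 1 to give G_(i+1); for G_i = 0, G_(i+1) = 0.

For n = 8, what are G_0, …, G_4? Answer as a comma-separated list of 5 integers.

[0] 8 ≡ 2^(2 + 1) (base 2). Lift 3: 81. −1: 80.
[1] 80 ≡ 2·3^3 + 2·3^2 + 2·3 + 2 (base 3). Lift 4: 554. −1: 553.
[2] 553 ≡ 2·4^4 + 2·4^2 + 2·4 + 1 (base 4). Lift 5: 6311. −1: 6310.
[3] 6310 ≡ 2·5^5 + 2·5^2 + 2·5 (base 5). Lift 6: 93396. −1: 93395.

8, 80, 553, 6310, 93395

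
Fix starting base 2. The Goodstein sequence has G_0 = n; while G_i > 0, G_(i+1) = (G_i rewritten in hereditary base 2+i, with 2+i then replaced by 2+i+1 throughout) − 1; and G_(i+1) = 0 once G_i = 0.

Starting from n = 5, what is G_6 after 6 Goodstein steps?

1751

[0] 5 ≡ 2^2 + 1 (base 2). Lift 3: 28. −1: 27.
[1] 27 ≡ 3^3 (base 3). Lift 4: 256. −1: 255.
[2] 255 ≡ 3·4^3 + 3·4^2 + 3·4 + 3 (base 4). Lift 5: 468. −1: 467.
[3] 467 ≡ 3·5^3 + 3·5^2 + 3·5 + 2 (base 5). Lift 6: 776. −1: 775.
[4] 775 ≡ 3·6^3 + 3·6^2 + 3·6 + 1 (base 6). Lift 7: 1198. −1: 1197.
[5] 1197 ≡ 3·7^3 + 3·7^2 + 3·7 (base 7). Lift 8: 1752. −1: 1751.
[6] 1751 ≡ 3·8^3 + 3·8^2 + 2·8 + 7 (base 8). Lift 9: 2455. −1: 2454.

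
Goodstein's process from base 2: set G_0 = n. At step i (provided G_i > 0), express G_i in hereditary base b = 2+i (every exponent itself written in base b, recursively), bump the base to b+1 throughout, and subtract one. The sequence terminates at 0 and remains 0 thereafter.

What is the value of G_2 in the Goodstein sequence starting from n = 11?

11 —HB2→ 2^(2 + 1) + 2 + 1 —bump→ 3^(3 + 1) + 3 + 1 = 85 —(−1)→ 84
84 —HB3→ 3^(3 + 1) + 3 —bump→ 4^(4 + 1) + 4 = 1028 —(−1)→ 1027
1027 —HB4→ 4^(4 + 1) + 3 —bump→ 5^(5 + 1) + 3 = 15628 —(−1)→ 15627

1027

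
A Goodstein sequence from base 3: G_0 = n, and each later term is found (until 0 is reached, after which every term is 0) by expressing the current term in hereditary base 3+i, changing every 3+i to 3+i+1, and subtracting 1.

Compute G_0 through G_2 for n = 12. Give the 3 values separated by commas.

12, 19, 27

step 0: 12 = 3^2 + 3; sub 4 for 3: 4^2 + 4; = 20; G_1 = 20−1 = 19
step 1: 19 = 4^2 + 3; sub 5 for 4: 5^2 + 3; = 28; G_2 = 28−1 = 27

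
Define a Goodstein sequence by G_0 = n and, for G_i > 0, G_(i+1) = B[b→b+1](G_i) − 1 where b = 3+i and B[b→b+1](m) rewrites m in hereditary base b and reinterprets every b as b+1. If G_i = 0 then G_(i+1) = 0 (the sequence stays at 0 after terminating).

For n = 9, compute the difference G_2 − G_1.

9 —HB3→ 3^2 —bump→ 4^2 = 16 —(−1)→ 15
15 —HB4→ 3·4 + 3 —bump→ 3·5 + 3 = 18 —(−1)→ 17

2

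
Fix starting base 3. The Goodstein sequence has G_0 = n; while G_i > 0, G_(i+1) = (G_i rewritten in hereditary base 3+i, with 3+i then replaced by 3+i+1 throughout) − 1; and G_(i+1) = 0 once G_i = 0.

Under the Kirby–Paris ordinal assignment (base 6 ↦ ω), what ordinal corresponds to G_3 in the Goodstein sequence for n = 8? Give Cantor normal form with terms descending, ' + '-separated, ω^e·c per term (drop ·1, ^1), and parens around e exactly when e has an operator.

ω + 5

base 3: 8 = 2·3 + 2; at 4: 2·4 + 2 = 10; next = 9
base 4: 9 = 2·4 + 1; at 5: 2·5 + 1 = 11; next = 10
base 5: 10 = 2·5; at 6: 2·6 = 12; next = 11
base 6: 11 = 6 + 5; at 7: 7 + 5 = 12; next = 11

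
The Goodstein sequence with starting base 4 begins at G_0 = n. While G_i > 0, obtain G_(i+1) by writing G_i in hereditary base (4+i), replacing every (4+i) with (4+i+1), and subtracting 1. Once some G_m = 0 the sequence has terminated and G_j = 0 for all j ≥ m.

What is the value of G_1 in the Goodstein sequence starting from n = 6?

6

base 4: 6 = 4 + 2; at 5: 5 + 2 = 7; next = 6
base 5: 6 = 5 + 1; at 6: 6 + 1 = 7; next = 6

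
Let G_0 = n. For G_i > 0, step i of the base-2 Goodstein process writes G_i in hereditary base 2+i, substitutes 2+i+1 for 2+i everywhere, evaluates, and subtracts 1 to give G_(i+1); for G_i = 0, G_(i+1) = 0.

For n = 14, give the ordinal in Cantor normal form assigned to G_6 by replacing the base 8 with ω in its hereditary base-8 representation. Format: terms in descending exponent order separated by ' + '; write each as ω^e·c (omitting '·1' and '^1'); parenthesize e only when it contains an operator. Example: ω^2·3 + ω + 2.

ω^(ω + 1) + ω^5·5 + ω^4·5 + ω^3·5 + ω^2·5 + ω·5 + 3

step 0: 14 = 2^(2 + 1) + 2^2 + 2; sub 3 for 2: 3^(3 + 1) + 3^3 + 3; = 111; G_1 = 111−1 = 110
step 1: 110 = 3^(3 + 1) + 3^3 + 2; sub 4 for 3: 4^(4 + 1) + 4^4 + 2; = 1282; G_2 = 1282−1 = 1281
step 2: 1281 = 4^(4 + 1) + 4^4 + 1; sub 5 for 4: 5^(5 + 1) + 5^5 + 1; = 18751; G_3 = 18751−1 = 18750
step 3: 18750 = 5^(5 + 1) + 5^5; sub 6 for 5: 6^(6 + 1) + 6^6; = 326592; G_4 = 326592−1 = 326591
step 4: 326591 = 6^(6 + 1) + 5·6^5 + 5·6^4 + 5·6^3 + 5·6^2 + 5·6 + 5; sub 7 for 6: 7^(7 + 1) + 5·7^5 + 5·7^4 + 5·7^3 + 5·7^2 + 5·7 + 5; = 5862841; G_5 = 5862841−1 = 5862840
step 5: 5862840 = 7^(7 + 1) + 5·7^5 + 5·7^4 + 5·7^3 + 5·7^2 + 5·7 + 4; sub 8 for 7: 8^(8 + 1) + 5·8^5 + 5·8^4 + 5·8^3 + 5·8^2 + 5·8 + 4; = 134404972; G_6 = 134404972−1 = 134404971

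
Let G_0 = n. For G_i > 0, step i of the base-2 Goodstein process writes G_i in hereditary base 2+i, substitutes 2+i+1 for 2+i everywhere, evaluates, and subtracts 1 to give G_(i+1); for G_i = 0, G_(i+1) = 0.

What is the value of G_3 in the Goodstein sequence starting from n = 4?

i=0: 4 = 2^2 (b=2); 2→3: 3^3 = 27; 27−1 = 26
i=1: 26 = 2·3^2 + 2·3 + 2 (b=3); 3→4: 2·4^2 + 2·4 + 2 = 42; 42−1 = 41
i=2: 41 = 2·4^2 + 2·4 + 1 (b=4); 4→5: 2·5^2 + 2·5 + 1 = 61; 61−1 = 60

60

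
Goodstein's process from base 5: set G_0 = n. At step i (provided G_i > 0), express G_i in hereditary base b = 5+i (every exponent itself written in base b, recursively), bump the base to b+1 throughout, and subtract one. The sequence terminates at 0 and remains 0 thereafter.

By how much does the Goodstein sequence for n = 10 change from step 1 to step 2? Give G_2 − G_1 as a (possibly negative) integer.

G_0=10  [base 5] 2·5  →[5↦6]→  2·6 = 12  −1 ⇒ G_1=11
G_1=11  [base 6] 6 + 5  →[6↦7]→  7 + 5 = 12  −1 ⇒ G_2=11

0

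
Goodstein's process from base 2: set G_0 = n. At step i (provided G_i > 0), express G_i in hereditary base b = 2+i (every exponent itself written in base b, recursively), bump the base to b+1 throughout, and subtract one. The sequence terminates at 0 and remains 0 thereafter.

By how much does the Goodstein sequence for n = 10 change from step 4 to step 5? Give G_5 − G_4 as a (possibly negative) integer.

G_0 = 10. HB_2(10) = 2^(2 + 1) + 2. Bump = 84. G_1 = 83.
G_1 = 83. HB_3(83) = 3^(3 + 1) + 2. Bump = 1026. G_2 = 1025.
G_2 = 1025. HB_4(1025) = 4^(4 + 1) + 1. Bump = 15626. G_3 = 15625.
G_3 = 15625. HB_5(15625) = 5^(5 + 1). Bump = 279936. G_4 = 279935.
G_4 = 279935. HB_6(279935) = 5·6^6 + 5·6^5 + 5·6^4 + 5·6^3 + 5·6^2 + 5·6 + 5. Bump = 4215755. G_5 = 4215754.

3935819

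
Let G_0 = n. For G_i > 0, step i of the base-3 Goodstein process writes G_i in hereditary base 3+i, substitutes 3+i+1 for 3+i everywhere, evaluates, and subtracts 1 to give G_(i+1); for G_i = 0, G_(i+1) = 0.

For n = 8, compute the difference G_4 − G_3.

0

G_0=8  [base 3] 2·3 + 2  →[3↦4]→  2·4 + 2 = 10  −1 ⇒ G_1=9
G_1=9  [base 4] 2·4 + 1  →[4↦5]→  2·5 + 1 = 11  −1 ⇒ G_2=10
G_2=10  [base 5] 2·5  →[5↦6]→  2·6 = 12  −1 ⇒ G_3=11
G_3=11  [base 6] 6 + 5  →[6↦7]→  7 + 5 = 12  −1 ⇒ G_4=11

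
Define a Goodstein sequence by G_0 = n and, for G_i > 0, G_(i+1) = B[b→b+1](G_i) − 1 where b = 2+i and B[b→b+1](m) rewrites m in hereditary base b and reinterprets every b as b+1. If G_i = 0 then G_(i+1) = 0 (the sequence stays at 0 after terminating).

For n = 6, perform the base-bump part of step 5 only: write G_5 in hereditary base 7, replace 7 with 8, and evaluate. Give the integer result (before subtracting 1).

187244

[0] 6 ≡ 2^2 + 2 (base 2). Lift 3: 30. −1: 29.
[1] 29 ≡ 3^3 + 2 (base 3). Lift 4: 258. −1: 257.
[2] 257 ≡ 4^4 + 1 (base 4). Lift 5: 3126. −1: 3125.
[3] 3125 ≡ 5^5 (base 5). Lift 6: 46656. −1: 46655.
[4] 46655 ≡ 5·6^5 + 5·6^4 + 5·6^3 + 5·6^2 + 5·6 + 5 (base 6). Lift 7: 98040. −1: 98039.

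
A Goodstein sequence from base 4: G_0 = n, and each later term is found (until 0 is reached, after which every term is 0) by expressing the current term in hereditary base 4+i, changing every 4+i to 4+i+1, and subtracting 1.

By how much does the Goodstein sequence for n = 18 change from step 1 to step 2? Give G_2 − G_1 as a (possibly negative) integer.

[0] 18 ≡ 4^2 + 2 (base 4). Lift 5: 27. −1: 26.
[1] 26 ≡ 5^2 + 1 (base 5). Lift 6: 37. −1: 36.

10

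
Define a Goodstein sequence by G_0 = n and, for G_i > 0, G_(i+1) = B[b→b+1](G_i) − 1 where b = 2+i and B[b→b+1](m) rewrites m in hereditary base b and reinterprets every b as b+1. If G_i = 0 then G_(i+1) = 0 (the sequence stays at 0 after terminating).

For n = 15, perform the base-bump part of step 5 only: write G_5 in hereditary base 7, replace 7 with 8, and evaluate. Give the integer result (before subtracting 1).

150994944

G_0=15  [base 2] 2^(2 + 1) + 2^2 + 2 + 1  →[2↦3]→  3^(3 + 1) + 3^3 + 3 + 1 = 112  −1 ⇒ G_1=111
G_1=111  [base 3] 3^(3 + 1) + 3^3 + 3  →[3↦4]→  4^(4 + 1) + 4^4 + 4 = 1284  −1 ⇒ G_2=1283
G_2=1283  [base 4] 4^(4 + 1) + 4^4 + 3  →[4↦5]→  5^(5 + 1) + 5^5 + 3 = 18753  −1 ⇒ G_3=18752
G_3=18752  [base 5] 5^(5 + 1) + 5^5 + 2  →[5↦6]→  6^(6 + 1) + 6^6 + 2 = 326594  −1 ⇒ G_4=326593
G_4=326593  [base 6] 6^(6 + 1) + 6^6 + 1  →[6↦7]→  7^(7 + 1) + 7^7 + 1 = 6588345  −1 ⇒ G_5=6588344
G_5=6588344  [base 7] 7^(7 + 1) + 7^7  →[7↦8]→  8^(8 + 1) + 8^8 = 150994944  −1 ⇒ G_6=150994943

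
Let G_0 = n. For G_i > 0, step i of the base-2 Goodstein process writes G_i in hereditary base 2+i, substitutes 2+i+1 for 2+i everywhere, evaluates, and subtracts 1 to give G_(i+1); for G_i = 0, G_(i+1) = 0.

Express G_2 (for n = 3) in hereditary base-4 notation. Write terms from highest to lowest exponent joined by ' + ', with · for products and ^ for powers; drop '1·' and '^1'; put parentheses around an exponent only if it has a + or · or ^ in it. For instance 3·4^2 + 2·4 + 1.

base 2: 3 = 2 + 1; at 3: 3 + 1 = 4; next = 3
base 3: 3 = 3; at 4: 4 = 4; next = 3
base 4: 3 = 3; at 5: 3 = 3; next = 2

3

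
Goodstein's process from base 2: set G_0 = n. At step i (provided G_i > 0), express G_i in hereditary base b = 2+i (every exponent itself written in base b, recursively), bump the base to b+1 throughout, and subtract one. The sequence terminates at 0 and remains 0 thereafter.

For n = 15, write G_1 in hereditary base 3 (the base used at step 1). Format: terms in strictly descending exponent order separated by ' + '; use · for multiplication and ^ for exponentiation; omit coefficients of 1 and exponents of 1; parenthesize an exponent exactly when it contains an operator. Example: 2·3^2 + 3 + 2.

[0] 15 ≡ 2^(2 + 1) + 2^2 + 2 + 1 (base 2). Lift 3: 112. −1: 111.
[1] 111 ≡ 3^(3 + 1) + 3^3 + 3 (base 3). Lift 4: 1284. −1: 1283.

3^(3 + 1) + 3^3 + 3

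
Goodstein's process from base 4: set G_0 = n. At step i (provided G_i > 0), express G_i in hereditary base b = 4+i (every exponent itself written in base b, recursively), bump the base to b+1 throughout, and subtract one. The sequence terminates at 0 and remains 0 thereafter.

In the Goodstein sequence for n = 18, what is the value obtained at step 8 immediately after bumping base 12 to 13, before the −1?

step 0: 18 = 4^2 + 2; sub 5 for 4: 5^2 + 2; = 27; G_1 = 27−1 = 26
step 1: 26 = 5^2 + 1; sub 6 for 5: 6^2 + 1; = 37; G_2 = 37−1 = 36
step 2: 36 = 6^2; sub 7 for 6: 7^2; = 49; G_3 = 49−1 = 48
step 3: 48 = 6·7 + 6; sub 8 for 7: 6·8 + 6; = 54; G_4 = 54−1 = 53
step 4: 53 = 6·8 + 5; sub 9 for 8: 6·9 + 5; = 59; G_5 = 59−1 = 58
step 5: 58 = 6·9 + 4; sub 10 for 9: 6·10 + 4; = 64; G_6 = 64−1 = 63
step 6: 63 = 6·10 + 3; sub 11 for 10: 6·11 + 3; = 69; G_7 = 69−1 = 68
step 7: 68 = 6·11 + 2; sub 12 for 11: 6·12 + 2; = 74; G_8 = 74−1 = 73

79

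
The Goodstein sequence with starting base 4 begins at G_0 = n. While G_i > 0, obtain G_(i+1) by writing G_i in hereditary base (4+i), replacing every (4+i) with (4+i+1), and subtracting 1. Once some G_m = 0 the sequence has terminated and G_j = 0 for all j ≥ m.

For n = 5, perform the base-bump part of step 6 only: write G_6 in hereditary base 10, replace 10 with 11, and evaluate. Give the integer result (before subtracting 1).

G_0 = 5. HB_4(5) = 4 + 1. Bump = 6. G_1 = 5.
G_1 = 5. HB_5(5) = 5. Bump = 6. G_2 = 5.
G_2 = 5. HB_6(5) = 5. Bump = 5. G_3 = 4.
G_3 = 4. HB_7(4) = 4. Bump = 4. G_4 = 3.
G_4 = 3. HB_8(3) = 3. Bump = 3. G_5 = 2.
G_5 = 2. HB_9(2) = 2. Bump = 2. G_6 = 1.
G_6 = 1. HB_10(1) = 1. Bump = 1. G_7 = 0.

1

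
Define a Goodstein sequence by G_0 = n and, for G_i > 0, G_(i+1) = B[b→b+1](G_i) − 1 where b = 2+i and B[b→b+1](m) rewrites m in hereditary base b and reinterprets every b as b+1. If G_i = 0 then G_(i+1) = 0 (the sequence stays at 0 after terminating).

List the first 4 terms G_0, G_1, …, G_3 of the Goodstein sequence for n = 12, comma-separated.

i=0: 12 = 2^(2 + 1) + 2^2 (b=2); 2→3: 3^(3 + 1) + 3^3 = 108; 108−1 = 107
i=1: 107 = 3^(3 + 1) + 2·3^2 + 2·3 + 2 (b=3); 3→4: 4^(4 + 1) + 2·4^2 + 2·4 + 2 = 1066; 1066−1 = 1065
i=2: 1065 = 4^(4 + 1) + 2·4^2 + 2·4 + 1 (b=4); 4→5: 5^(5 + 1) + 2·5^2 + 2·5 + 1 = 15686; 15686−1 = 15685

12, 107, 1065, 15685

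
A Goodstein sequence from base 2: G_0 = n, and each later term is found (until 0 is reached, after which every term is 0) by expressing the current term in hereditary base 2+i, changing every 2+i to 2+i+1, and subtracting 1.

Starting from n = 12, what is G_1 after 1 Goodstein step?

G_0=12  [base 2] 2^(2 + 1) + 2^2  →[2↦3]→  3^(3 + 1) + 3^3 = 108  −1 ⇒ G_1=107
G_1=107  [base 3] 3^(3 + 1) + 2·3^2 + 2·3 + 2  →[3↦4]→  4^(4 + 1) + 2·4^2 + 2·4 + 2 = 1066  −1 ⇒ G_2=1065

107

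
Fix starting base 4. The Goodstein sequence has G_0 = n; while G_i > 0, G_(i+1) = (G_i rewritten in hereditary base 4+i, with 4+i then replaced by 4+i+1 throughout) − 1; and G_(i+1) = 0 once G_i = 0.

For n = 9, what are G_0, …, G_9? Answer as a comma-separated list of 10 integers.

9 —HB4→ 2·4 + 1 —bump→ 2·5 + 1 = 11 —(−1)→ 10
10 —HB5→ 2·5 —bump→ 2·6 = 12 —(−1)→ 11
11 —HB6→ 6 + 5 —bump→ 7 + 5 = 12 —(−1)→ 11
11 —HB7→ 7 + 4 —bump→ 8 + 4 = 12 —(−1)→ 11
11 —HB8→ 8 + 3 —bump→ 9 + 3 = 12 —(−1)→ 11
11 —HB9→ 9 + 2 —bump→ 10 + 2 = 12 —(−1)→ 11
11 —HB10→ 10 + 1 —bump→ 11 + 1 = 12 —(−1)→ 11
11 —HB11→ 11 —bump→ 12 = 12 —(−1)→ 11
11 —HB12→ 11 —bump→ 11 = 11 —(−1)→ 10

9, 10, 11, 11, 11, 11, 11, 11, 11, 10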